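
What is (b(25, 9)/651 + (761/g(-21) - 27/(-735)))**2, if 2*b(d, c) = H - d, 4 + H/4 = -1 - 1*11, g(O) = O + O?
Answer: 171034354969/519156225 ≈ 329.45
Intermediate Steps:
g(O) = 2*O
H = -64 (H = -16 + 4*(-1 - 1*11) = -16 + 4*(-1 - 11) = -16 + 4*(-12) = -16 - 48 = -64)
b(d, c) = -32 - d/2 (b(d, c) = (-64 - d)/2 = -32 - d/2)
(b(25, 9)/651 + (761/g(-21) - 27/(-735)))**2 = ((-32 - 1/2*25)/651 + (761/((2*(-21))) - 27/(-735)))**2 = ((-32 - 25/2)*(1/651) + (761/(-42) - 27*(-1/735)))**2 = (-89/2*1/651 + (761*(-1/42) + 9/245))**2 = (-89/1302 + (-761/42 + 9/245))**2 = (-89/1302 - 26581/1470)**2 = (-413563/22785)**2 = 171034354969/519156225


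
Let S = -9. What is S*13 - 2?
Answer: -119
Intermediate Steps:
S*13 - 2 = -9*13 - 2 = -117 - 2 = -119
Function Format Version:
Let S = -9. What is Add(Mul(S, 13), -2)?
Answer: -119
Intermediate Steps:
Add(Mul(S, 13), -2) = Add(Mul(-9, 13), -2) = Add(-117, -2) = -119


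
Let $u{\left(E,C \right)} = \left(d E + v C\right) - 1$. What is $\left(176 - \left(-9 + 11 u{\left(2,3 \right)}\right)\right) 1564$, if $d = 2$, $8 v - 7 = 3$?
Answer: $173213$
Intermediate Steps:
$v = \frac{5}{4}$ ($v = \frac{7}{8} + \frac{1}{8} \cdot 3 = \frac{7}{8} + \frac{3}{8} = \frac{5}{4} \approx 1.25$)
$u{\left(E,C \right)} = -1 + 2 E + \frac{5 C}{4}$ ($u{\left(E,C \right)} = \left(2 E + \frac{5 C}{4}\right) - 1 = -1 + 2 E + \frac{5 C}{4}$)
$\left(176 - \left(-9 + 11 u{\left(2,3 \right)}\right)\right) 1564 = \left(176 + \left(- 11 \left(-1 + 2 \cdot 2 + \frac{5}{4} \cdot 3\right) + 9\right)\right) 1564 = \left(176 + \left(- 11 \left(-1 + 4 + \frac{15}{4}\right) + 9\right)\right) 1564 = \left(176 + \left(\left(-11\right) \frac{27}{4} + 9\right)\right) 1564 = \left(176 + \left(- \frac{297}{4} + 9\right)\right) 1564 = \left(176 - \frac{261}{4}\right) 1564 = \frac{443}{4} \cdot 1564 = 173213$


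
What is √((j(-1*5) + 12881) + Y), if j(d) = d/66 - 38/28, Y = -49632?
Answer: 2*I*√490286643/231 ≈ 191.71*I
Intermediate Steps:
j(d) = -19/14 + d/66 (j(d) = d*(1/66) - 38*1/28 = d/66 - 19/14 = -19/14 + d/66)
√((j(-1*5) + 12881) + Y) = √(((-19/14 + (-1*5)/66) + 12881) - 49632) = √(((-19/14 + (1/66)*(-5)) + 12881) - 49632) = √(((-19/14 - 5/66) + 12881) - 49632) = √((-331/231 + 12881) - 49632) = √(2975180/231 - 49632) = √(-8489812/231) = 2*I*√490286643/231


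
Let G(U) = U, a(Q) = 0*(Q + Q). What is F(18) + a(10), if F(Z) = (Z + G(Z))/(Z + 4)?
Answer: 18/11 ≈ 1.6364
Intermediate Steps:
a(Q) = 0 (a(Q) = 0*(2*Q) = 0)
F(Z) = 2*Z/(4 + Z) (F(Z) = (Z + Z)/(Z + 4) = (2*Z)/(4 + Z) = 2*Z/(4 + Z))
F(18) + a(10) = 2*18/(4 + 18) + 0 = 2*18/22 + 0 = 2*18*(1/22) + 0 = 18/11 + 0 = 18/11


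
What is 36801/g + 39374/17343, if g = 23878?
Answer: 1578412115/414116154 ≈ 3.8115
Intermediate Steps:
36801/g + 39374/17343 = 36801/23878 + 39374/17343 = 1578412115/414116154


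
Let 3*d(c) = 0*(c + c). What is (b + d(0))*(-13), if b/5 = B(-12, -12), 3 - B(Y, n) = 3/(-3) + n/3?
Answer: -520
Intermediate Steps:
d(c) = 0 (d(c) = (0*(c + c))/3 = (0*(2*c))/3 = (1/3)*0 = 0)
B(Y, n) = 4 - n/3 (B(Y, n) = 3 - (3/(-3) + n/3) = 3 - (3*(-1/3) + n*(1/3)) = 3 - (-1 + n/3) = 3 + (1 - n/3) = 4 - n/3)
b = 40 (b = 5*(4 - 1/3*(-12)) = 5*(4 + 4) = 5*8 = 40)
(b + d(0))*(-13) = (40 + 0)*(-13) = 40*(-13) = -520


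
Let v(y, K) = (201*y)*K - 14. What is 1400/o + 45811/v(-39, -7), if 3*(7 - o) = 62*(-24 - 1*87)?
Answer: 182213711/126230559 ≈ 1.4435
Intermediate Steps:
o = 2301 (o = 7 - 62*(-24 - 1*87)/3 = 7 - 62*(-24 - 87)/3 = 7 - 62*(-111)/3 = 7 - 1/3*(-6882) = 7 + 2294 = 2301)
v(y, K) = -14 + 201*K*y (v(y, K) = 201*K*y - 14 = -14 + 201*K*y)
1400/o + 45811/v(-39, -7) = 1400/2301 + 45811/(-14 + 201*(-7)*(-39)) = 1400*(1/2301) + 45811/(-14 + 54873) = 1400/2301 + 45811/54859 = 182213711/126230559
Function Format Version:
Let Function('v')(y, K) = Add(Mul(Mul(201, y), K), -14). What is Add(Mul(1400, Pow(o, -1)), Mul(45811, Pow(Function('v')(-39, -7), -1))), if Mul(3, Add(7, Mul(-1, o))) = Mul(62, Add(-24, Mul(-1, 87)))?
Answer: Rational(182213711, 126230559) ≈ 1.4435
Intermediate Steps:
o = 2301 (o = Add(7, Mul(Rational(-1, 3), Mul(62, Add(-24, Mul(-1, 87))))) = Add(7, Mul(Rational(-1, 3), Mul(62, Add(-24, -87)))) = Add(7, Mul(Rational(-1, 3), Mul(62, -111))) = Add(7, Mul(Rational(-1, 3), -6882)) = Add(7, 2294) = 2301)
Function('v')(y, K) = Add(-14, Mul(201, K, y)) (Function('v')(y, K) = Add(Mul(201, K, y), -14) = Add(-14, Mul(201, K, y)))
Add(Mul(1400, Pow(o, -1)), Mul(45811, Pow(Function('v')(-39, -7), -1))) = Add(Mul(1400, Pow(2301, -1)), Mul(45811, Pow(Add(-14, Mul(201, -7, -39)), -1))) = Add(Mul(1400, Rational(1, 2301)), Mul(45811, Pow(Add(-14, 54873), -1))) = Add(Rational(1400, 2301), Mul(45811, Pow(54859, -1))) = Add(Rational(1400, 2301), Mul(45811, Rational(1, 54859))) = Add(Rational(1400, 2301), Rational(45811, 54859)) = Rational(182213711, 126230559)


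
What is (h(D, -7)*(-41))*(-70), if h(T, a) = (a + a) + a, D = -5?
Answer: -60270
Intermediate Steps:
h(T, a) = 3*a (h(T, a) = 2*a + a = 3*a)
(h(D, -7)*(-41))*(-70) = ((3*(-7))*(-41))*(-70) = -21*(-41)*(-70) = 861*(-70) = -60270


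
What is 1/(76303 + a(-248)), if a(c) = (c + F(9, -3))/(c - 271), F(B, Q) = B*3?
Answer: 519/39601478 ≈ 1.3106e-5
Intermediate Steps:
F(B, Q) = 3*B
a(c) = (27 + c)/(-271 + c) (a(c) = (c + 3*9)/(c - 271) = (c + 27)/(-271 + c) = (27 + c)/(-271 + c))
1/(76303 + a(-248)) = 1/(76303 + (27 - 248)/(-271 - 248)) = 1/(76303 - 221/(-519)) = 1/(76303 - 1/519*(-221)) = 1/(76303 + 221/519) = 1/(39601478/519) = 519/39601478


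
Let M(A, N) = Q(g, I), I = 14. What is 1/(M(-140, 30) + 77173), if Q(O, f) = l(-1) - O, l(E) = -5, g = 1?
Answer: 1/77167 ≈ 1.2959e-5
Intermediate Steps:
Q(O, f) = -5 - O
M(A, N) = -6 (M(A, N) = -5 - 1*1 = -5 - 1 = -6)
1/(M(-140, 30) + 77173) = 1/(-6 + 77173) = 1/77167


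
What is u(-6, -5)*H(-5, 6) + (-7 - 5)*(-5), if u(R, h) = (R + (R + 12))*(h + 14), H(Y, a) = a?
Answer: 60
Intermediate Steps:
u(R, h) = (12 + 2*R)*(14 + h) (u(R, h) = (R + (12 + R))*(14 + h) = (12 + 2*R)*(14 + h))
u(-6, -5)*H(-5, 6) + (-7 - 5)*(-5) = (168 + 12*(-5) + 28*(-6) + 2*(-6)*(-5))*6 + (-7 - 5)*(-5) = (168 - 60 - 168 + 60)*6 - 12*(-5) = 0*6 + 60 = 0 + 60 = 60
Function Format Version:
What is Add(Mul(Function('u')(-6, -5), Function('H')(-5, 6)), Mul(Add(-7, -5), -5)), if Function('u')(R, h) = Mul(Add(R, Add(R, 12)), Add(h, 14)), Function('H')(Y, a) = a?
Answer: 60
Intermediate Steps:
Function('u')(R, h) = Mul(Add(12, Mul(2, R)), Add(14, h)) (Function('u')(R, h) = Mul(Add(R, Add(12, R)), Add(14, h)) = Mul(Add(12, Mul(2, R)), Add(14, h)))
Add(Mul(Function('u')(-6, -5), Function('H')(-5, 6)), Mul(Add(-7, -5), -5)) = Add(Mul(Add(168, Mul(12, -5), Mul(28, -6), Mul(2, -6, -5)), 6), Mul(Add(-7, -5), -5)) = Add(Mul(Add(168, -60, -168, 60), 6), Mul(-12, -5)) = Add(Mul(0, 6), 60) = Add(0, 60) = 60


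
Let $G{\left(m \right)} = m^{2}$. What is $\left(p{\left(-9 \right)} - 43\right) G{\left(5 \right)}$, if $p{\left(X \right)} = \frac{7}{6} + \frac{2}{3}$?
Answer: $- \frac{6175}{6} \approx -1029.2$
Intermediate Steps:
$p{\left(X \right)} = \frac{11}{6}$ ($p{\left(X \right)} = 7 \cdot \frac{1}{6} + 2 \cdot \frac{1}{3} = \frac{7}{6} + \frac{2}{3} = \frac{11}{6}$)
$\left(p{\left(-9 \right)} - 43\right) G{\left(5 \right)} = \left(\frac{11}{6} - 43\right) 5^{2} = \left(- \frac{247}{6}\right) 25 = - \frac{6175}{6}$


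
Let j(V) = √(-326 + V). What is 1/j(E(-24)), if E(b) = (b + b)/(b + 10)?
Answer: -I*√15806/2258 ≈ -0.055678*I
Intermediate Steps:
E(b) = 2*b/(10 + b) (E(b) = (2*b)/(10 + b) = 2*b/(10 + b))
1/j(E(-24)) = 1/(√(-326 + 2*(-24)/(10 - 24))) = 1/(√(-326 + 2*(-24)/(-14))) = 1/(√(-326 + 2*(-24)*(-1/14))) = 1/(√(-326 + 24/7)) = 1/(√(-2258/7)) = 1/(I*√15806/7) = -I*√15806/2258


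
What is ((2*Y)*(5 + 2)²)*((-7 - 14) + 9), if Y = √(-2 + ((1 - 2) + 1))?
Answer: -1176*I*√2 ≈ -1663.1*I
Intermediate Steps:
Y = I*√2 (Y = √(-2 + (-1 + 1)) = √(-2 + 0) = √(-2) = I*√2 ≈ 1.4142*I)
((2*Y)*(5 + 2)²)*((-7 - 14) + 9) = ((2*(I*√2))*(5 + 2)²)*((-7 - 14) + 9) = ((2*I*√2)*7²)*(-21 + 9) = ((2*I*√2)*49)*(-12) = (98*I*√2)*(-12) = -1176*I*√2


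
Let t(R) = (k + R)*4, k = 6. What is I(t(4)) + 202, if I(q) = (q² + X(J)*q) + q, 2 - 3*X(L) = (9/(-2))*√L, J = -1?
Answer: 5606/3 + 60*I ≈ 1868.7 + 60.0*I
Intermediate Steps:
X(L) = ⅔ + 3*√L/2 (X(L) = ⅔ - 9/(-2)*√L/3 = ⅔ - 9*(-½)*√L/3 = ⅔ - (-3)*√L/2 = ⅔ + 3*√L/2)
t(R) = 24 + 4*R (t(R) = (6 + R)*4 = 24 + 4*R)
I(q) = q + q² + q*(⅔ + 3*I/2) (I(q) = (q² + (⅔ + 3*√(-1)/2)*q) + q = (q² + (⅔ + 3*I/2)*q) + q = (q² + q*(⅔ + 3*I/2)) + q = q + q² + q*(⅔ + 3*I/2))
I(t(4)) + 202 = (24 + 4*4)*(10 + 6*(24 + 4*4) + 9*I)/6 + 202 = (24 + 16)*(10 + 6*(24 + 16) + 9*I)/6 + 202 = (⅙)*40*(10 + 6*40 + 9*I) + 202 = (⅙)*40*(10 + 240 + 9*I) + 202 = (⅙)*40*(250 + 9*I) + 202 = (5000/3 + 60*I) + 202 = 5606/3 + 60*I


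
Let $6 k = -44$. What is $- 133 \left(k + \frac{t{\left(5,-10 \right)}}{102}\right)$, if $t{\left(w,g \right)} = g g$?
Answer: $\frac{14364}{17} \approx 844.94$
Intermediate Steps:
$k = - \frac{22}{3}$ ($k = \frac{1}{6} \left(-44\right) = - \frac{22}{3} \approx -7.3333$)
$t{\left(w,g \right)} = g^{2}$
$- 133 \left(k + \frac{t{\left(5,-10 \right)}}{102}\right) = - 133 \left(- \frac{22}{3} + \frac{\left(-10\right)^{2}}{102}\right) = - 133 \left(- \frac{22}{3} + 100 \cdot \frac{1}{102}\right) = - 133 \left(- \frac{22}{3} + \frac{50}{51}\right) = \left(-133\right) \left(- \frac{108}{17}\right) = \frac{14364}{17}$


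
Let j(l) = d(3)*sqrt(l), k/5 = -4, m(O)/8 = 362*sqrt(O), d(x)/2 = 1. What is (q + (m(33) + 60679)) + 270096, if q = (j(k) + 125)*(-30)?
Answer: 327025 + 2896*sqrt(33) - 120*I*sqrt(5) ≈ 3.4366e+5 - 268.33*I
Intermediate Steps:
d(x) = 2 (d(x) = 2*1 = 2)
m(O) = 2896*sqrt(O) (m(O) = 8*(362*sqrt(O)) = 2896*sqrt(O))
k = -20 (k = 5*(-4) = -20)
j(l) = 2*sqrt(l)
q = -3750 - 120*I*sqrt(5) (q = (2*sqrt(-20) + 125)*(-30) = (2*(2*I*sqrt(5)) + 125)*(-30) = (4*I*sqrt(5) + 125)*(-30) = (125 + 4*I*sqrt(5))*(-30) = -3750 - 120*I*sqrt(5) ≈ -3750.0 - 268.33*I)
(q + (m(33) + 60679)) + 270096 = ((-3750 - 120*I*sqrt(5)) + (2896*sqrt(33) + 60679)) + 270096 = ((-3750 - 120*I*sqrt(5)) + (60679 + 2896*sqrt(33))) + 270096 = (56929 + 2896*sqrt(33) - 120*I*sqrt(5)) + 270096 = 327025 + 2896*sqrt(33) - 120*I*sqrt(5)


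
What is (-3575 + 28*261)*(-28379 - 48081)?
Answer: -285425180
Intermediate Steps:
(-3575 + 28*261)*(-28379 - 48081) = (-3575 + 7308)*(-76460) = 3733*(-76460) = -285425180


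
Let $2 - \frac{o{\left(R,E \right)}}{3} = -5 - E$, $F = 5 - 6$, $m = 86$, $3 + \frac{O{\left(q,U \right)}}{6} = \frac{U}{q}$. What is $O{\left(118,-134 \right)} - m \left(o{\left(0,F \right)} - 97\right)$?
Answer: $\frac{399382}{59} \approx 6769.2$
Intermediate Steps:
$O{\left(q,U \right)} = -18 + \frac{6 U}{q}$ ($O{\left(q,U \right)} = -18 + 6 \frac{U}{q} = -18 + \frac{6 U}{q}$)
$F = -1$ ($F = 5 - 6 = -1$)
$o{\left(R,E \right)} = 21 + 3 E$ ($o{\left(R,E \right)} = 6 - 3 \left(-5 - E\right) = 6 + \left(15 + 3 E\right) = 21 + 3 E$)
$O{\left(118,-134 \right)} - m \left(o{\left(0,F \right)} - 97\right) = \left(-18 + 6 \left(-134\right) \frac{1}{118}\right) - 86 \left(\left(21 + 3 \left(-1\right)\right) - 97\right) = \left(-18 + 6 \left(-134\right) \frac{1}{118}\right) - 86 \left(\left(21 - 3\right) - 97\right) = \left(-18 - \frac{402}{59}\right) - 86 \left(18 - 97\right) = - \frac{1464}{59} - 86 \left(-79\right) = - \frac{1464}{59} - -6794 = - \frac{1464}{59} + 6794 = \frac{399382}{59}$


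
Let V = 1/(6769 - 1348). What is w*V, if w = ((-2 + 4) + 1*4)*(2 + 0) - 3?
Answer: 3/1807 ≈ 0.0016602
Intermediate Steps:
V = 1/5421 ≈ 0.00018447
w = 9 (w = (2 + 4)*2 - 3 = 6*2 - 3 = 12 - 3 = 9)
w*V = 9*(1/5421) = 3/1807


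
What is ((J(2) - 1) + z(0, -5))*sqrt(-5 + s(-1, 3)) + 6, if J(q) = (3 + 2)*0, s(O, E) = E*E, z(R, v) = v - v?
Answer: 4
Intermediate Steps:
z(R, v) = 0
s(O, E) = E**2
J(q) = 0 (J(q) = 5*0 = 0)
((J(2) - 1) + z(0, -5))*sqrt(-5 + s(-1, 3)) + 6 = ((0 - 1) + 0)*sqrt(-5 + 3**2) + 6 = (-1 + 0)*sqrt(-5 + 9) + 6 = -sqrt(4) + 6 = -1*2 + 6 = -2 + 6 = 4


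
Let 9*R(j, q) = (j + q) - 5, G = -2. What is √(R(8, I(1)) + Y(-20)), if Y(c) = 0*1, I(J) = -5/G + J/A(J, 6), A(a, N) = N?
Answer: √51/9 ≈ 0.79349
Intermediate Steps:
I(J) = 5/2 + J/6 (I(J) = -5/(-2) + J/6 = -5*(-½) + J*(⅙) = 5/2 + J/6)
R(j, q) = -5/9 + j/9 + q/9 (R(j, q) = ((j + q) - 5)/9 = (-5 + j + q)/9 = -5/9 + j/9 + q/9)
Y(c) = 0
√(R(8, I(1)) + Y(-20)) = √((-5/9 + (⅑)*8 + (5/2 + (⅙)*1)/9) + 0) = √((-5/9 + 8/9 + (5/2 + ⅙)/9) + 0) = √((-5/9 + 8/9 + (⅑)*(8/3)) + 0) = √((-5/9 + 8/9 + 8/27) + 0) = √(17/27 + 0) = √(17/27) = √51/9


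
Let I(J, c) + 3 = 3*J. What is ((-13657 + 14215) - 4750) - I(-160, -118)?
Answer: -3709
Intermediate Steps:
I(J, c) = -3 + 3*J
((-13657 + 14215) - 4750) - I(-160, -118) = ((-13657 + 14215) - 4750) - (-3 + 3*(-160)) = (558 - 4750) - (-3 - 480) = -4192 - 1*(-483) = -4192 + 483 = -3709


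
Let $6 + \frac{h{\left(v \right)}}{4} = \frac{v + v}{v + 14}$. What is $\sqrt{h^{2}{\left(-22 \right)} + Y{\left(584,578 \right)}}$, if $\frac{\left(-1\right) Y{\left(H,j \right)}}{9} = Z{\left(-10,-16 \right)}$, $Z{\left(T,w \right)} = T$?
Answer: $\sqrt{94} \approx 9.6954$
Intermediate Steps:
$Y{\left(H,j \right)} = 90$ ($Y{\left(H,j \right)} = \left(-9\right) \left(-10\right) = 90$)
$h{\left(v \right)} = -24 + \frac{8 v}{14 + v}$ ($h{\left(v \right)} = -24 + 4 \frac{v + v}{v + 14} = -24 + 4 \frac{2 v}{14 + v} = -24 + \frac{8 v}{14 + v}$)
$\sqrt{h^{2}{\left(-22 \right)} + Y{\left(584,578 \right)}} = \sqrt{\left(\frac{16 \left(-21 - -22\right)}{14 - 22}\right)^{2} + 90} = \sqrt{\left(\frac{16 \left(-21 + 22\right)}{-8}\right)^{2} + 90} = \sqrt{\left(16 \left(- \frac{1}{8}\right) 1\right)^{2} + 90} = \sqrt{\left(-2\right)^{2} + 90} = \sqrt{4 + 90} = \sqrt{94}$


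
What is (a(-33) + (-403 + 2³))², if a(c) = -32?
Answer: 182329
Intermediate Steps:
(a(-33) + (-403 + 2³))² = (-32 + (-403 + 2³))² = (-32 + (-403 + 8))² = (-32 - 395)² = (-427)² = 182329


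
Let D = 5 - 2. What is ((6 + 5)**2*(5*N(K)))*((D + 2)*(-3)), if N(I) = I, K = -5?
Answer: 45375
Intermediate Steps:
D = 3
((6 + 5)**2*(5*N(K)))*((D + 2)*(-3)) = ((6 + 5)**2*(5*(-5)))*((3 + 2)*(-3)) = (11**2*(-25))*(5*(-3)) = (121*(-25))*(-15) = -3025*(-15) = 45375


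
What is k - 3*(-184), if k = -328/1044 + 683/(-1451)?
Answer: 208751227/378711 ≈ 551.21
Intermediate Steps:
k = -297245/378711 (k = -328*1/1044 + 683*(-1/1451) = -82/261 - 683/1451 = -297245/378711 ≈ -0.78489)
k - 3*(-184) = -297245/378711 - 3*(-184) = -297245/378711 + 552 = 208751227/378711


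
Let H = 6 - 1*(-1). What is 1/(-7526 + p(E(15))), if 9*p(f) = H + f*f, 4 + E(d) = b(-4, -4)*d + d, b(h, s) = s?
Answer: -9/65326 ≈ -0.00013777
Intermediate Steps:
H = 7 (H = 6 + 1 = 7)
E(d) = -4 - 3*d (E(d) = -4 + (-4*d + d) = -4 - 3*d)
p(f) = 7/9 + f²/9 (p(f) = (7 + f*f)/9 = (7 + f²)/9 = 7/9 + f²/9)
1/(-7526 + p(E(15))) = 1/(-7526 + (7/9 + (-4 - 3*15)²/9)) = 1/(-7526 + (7/9 + (-4 - 45)²/9)) = 1/(-7526 + (7/9 + (⅑)*(-49)²)) = 1/(-7526 + (7/9 + (⅑)*2401)) = 1/(-7526 + (7/9 + 2401/9)) = 1/(-7526 + 2408/9) = 1/(-65326/9) = -9/65326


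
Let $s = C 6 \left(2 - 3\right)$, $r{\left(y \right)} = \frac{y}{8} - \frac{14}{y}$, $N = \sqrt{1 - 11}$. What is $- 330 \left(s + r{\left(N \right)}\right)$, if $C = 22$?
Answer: $43560 - \frac{2013 i \sqrt{10}}{4} \approx 43560.0 - 1591.4 i$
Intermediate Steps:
$N = i \sqrt{10}$ ($N = \sqrt{-10} = i \sqrt{10} \approx 3.1623 i$)
$r{\left(y \right)} = - \frac{14}{y} + \frac{y}{8}$ ($r{\left(y \right)} = y \frac{1}{8} - \frac{14}{y} = \frac{y}{8} - \frac{14}{y} = - \frac{14}{y} + \frac{y}{8}$)
$s = -132$ ($s = 22 \cdot 6 \left(2 - 3\right) = 22 \cdot 6 \left(-1\right) = 22 \left(-6\right) = -132$)
$- 330 \left(s + r{\left(N \right)}\right) = - 330 \left(-132 - \left(14 \left(- \frac{i \sqrt{10}}{10}\right) - \frac{i \sqrt{10}}{8}\right)\right) = - 330 \left(-132 - \left(- \frac{i \sqrt{10}}{8} + 14 \left(- \frac{1}{10}\right) i \sqrt{10}\right)\right) = - 330 \left(-132 + \left(\frac{7 i \sqrt{10}}{5} + \frac{i \sqrt{10}}{8}\right)\right) = - 330 \left(-132 + \frac{61 i \sqrt{10}}{40}\right) = 43560 - \frac{2013 i \sqrt{10}}{4}$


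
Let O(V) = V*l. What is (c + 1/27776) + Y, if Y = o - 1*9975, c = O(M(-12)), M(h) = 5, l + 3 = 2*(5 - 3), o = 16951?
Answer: 193904257/27776 ≈ 6981.0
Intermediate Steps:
l = 1 (l = -3 + 2*(5 - 3) = -3 + 2*2 = -3 + 4 = 1)
O(V) = V (O(V) = V*1 = V)
c = 5
Y = 6976 (Y = 16951 - 1*9975 = 16951 - 9975 = 6976)
(c + 1/27776) + Y = (5 + 1/27776) + 6976 = 138881/27776 + 6976 = 193904257/27776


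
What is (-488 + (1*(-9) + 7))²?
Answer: 240100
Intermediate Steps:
(-488 + (1*(-9) + 7))² = (-488 + (-9 + 7))² = (-488 - 2)² = (-490)² = 240100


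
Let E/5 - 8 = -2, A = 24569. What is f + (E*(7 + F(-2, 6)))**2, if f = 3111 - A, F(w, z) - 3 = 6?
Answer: 208942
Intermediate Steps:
F(w, z) = 9 (F(w, z) = 3 + 6 = 9)
E = 30 (E = 40 + 5*(-2) = 40 - 10 = 30)
f = -21458 (f = 3111 - 1*24569 = 3111 - 24569 = -21458)
f + (E*(7 + F(-2, 6)))**2 = -21458 + (30*(7 + 9))**2 = -21458 + (30*16)**2 = -21458 + 480**2 = -21458 + 230400 = 208942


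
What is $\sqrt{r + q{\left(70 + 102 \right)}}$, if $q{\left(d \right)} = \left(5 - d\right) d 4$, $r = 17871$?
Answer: $5 i \sqrt{3881} \approx 311.49 i$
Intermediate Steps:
$q{\left(d \right)} = 4 d \left(5 - d\right)$ ($q{\left(d \right)} = d \left(5 - d\right) 4 = 4 d \left(5 - d\right)$)
$\sqrt{r + q{\left(70 + 102 \right)}} = \sqrt{17871 + 4 \left(70 + 102\right) \left(5 - \left(70 + 102\right)\right)} = \sqrt{17871 + 4 \cdot 172 \left(5 - 172\right)} = \sqrt{17871 + 4 \cdot 172 \left(-167\right)} = \sqrt{17871 - 114896} = \sqrt{-97025} = 5 i \sqrt{3881}$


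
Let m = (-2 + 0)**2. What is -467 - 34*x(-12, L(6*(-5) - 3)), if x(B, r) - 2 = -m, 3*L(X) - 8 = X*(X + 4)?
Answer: -399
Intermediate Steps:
L(X) = 8/3 + X*(4 + X)/3 (L(X) = 8/3 + (X*(X + 4))/3 = 8/3 + (X*(4 + X))/3 = 8/3 + X*(4 + X)/3)
m = 4 (m = (-2)**2 = 4)
x(B, r) = -2 (x(B, r) = 2 - 1*4 = 2 - 4 = -2)
-467 - 34*x(-12, L(6*(-5) - 3)) = -467 - 34*(-2) = -467 + 68 = -399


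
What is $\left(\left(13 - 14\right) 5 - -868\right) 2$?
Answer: $1726$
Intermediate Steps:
$\left(\left(13 - 14\right) 5 - -868\right) 2 = \left(\left(-1\right) 5 + 868\right) 2 = \left(-5 + 868\right) 2 = 863 \cdot 2 = 1726$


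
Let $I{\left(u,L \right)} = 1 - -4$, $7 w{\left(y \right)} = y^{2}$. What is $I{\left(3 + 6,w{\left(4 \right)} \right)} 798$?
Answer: $3990$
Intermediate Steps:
$w{\left(y \right)} = \frac{y^{2}}{7}$
$I{\left(u,L \right)} = 5$ ($I{\left(u,L \right)} = 1 + 4 = 5$)
$I{\left(3 + 6,w{\left(4 \right)} \right)} 798 = 5 \cdot 798 = 3990$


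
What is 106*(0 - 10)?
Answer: -1060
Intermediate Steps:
106*(0 - 10) = 106*(-10) = -1060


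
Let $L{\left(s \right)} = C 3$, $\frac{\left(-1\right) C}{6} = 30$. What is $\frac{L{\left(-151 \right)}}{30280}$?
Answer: $- \frac{27}{1514} \approx -0.017834$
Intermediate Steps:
$C = -180$ ($C = \left(-6\right) 30 = -180$)
$L{\left(s \right)} = -540$ ($L{\left(s \right)} = \left(-180\right) 3 = -540$)
$\frac{L{\left(-151 \right)}}{30280} = - \frac{540}{30280} = \left(-540\right) \frac{1}{30280} = - \frac{27}{1514}$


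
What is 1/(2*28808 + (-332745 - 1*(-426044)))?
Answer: 1/150915 ≈ 6.6262e-6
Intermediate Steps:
1/(2*28808 + (-332745 - 1*(-426044))) = 1/(57616 + (-332745 + 426044)) = 1/(57616 + 93299) = 1/150915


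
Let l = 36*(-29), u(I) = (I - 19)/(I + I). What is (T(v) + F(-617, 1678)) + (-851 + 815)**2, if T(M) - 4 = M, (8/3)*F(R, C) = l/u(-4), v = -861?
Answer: 6965/23 ≈ 302.83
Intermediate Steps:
u(I) = (-19 + I)/(2*I) (u(I) = (-19 + I)/((2*I)) = (-19 + I)*(1/(2*I)) = (-19 + I)/(2*I))
l = -1044
F(R, C) = -3132/23 (F(R, C) = 3*(-1044*(-8/(-19 - 4)))/8 = 3*(-1044/((1/2)*(-1/4)*(-23)))/8 = 3*(-1044/23/8)/8 = 3*(-1044*8/23)/8 = (3/8)*(-8352/23) = -3132/23)
T(M) = 4 + M
(T(v) + F(-617, 1678)) + (-851 + 815)**2 = ((4 - 861) - 3132/23) + (-851 + 815)**2 = (-857 - 3132/23) + (-36)**2 = -22843/23 + 1296 = 6965/23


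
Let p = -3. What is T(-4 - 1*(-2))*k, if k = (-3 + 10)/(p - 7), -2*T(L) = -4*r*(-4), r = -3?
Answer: -84/5 ≈ -16.800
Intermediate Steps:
T(L) = 24 (T(L) = -(-4*(-3))*(-4)/2 = -6*(-4) = -1/2*(-48) = 24)
k = -7/10 (k = (-3 + 10)/(-3 - 7) = 7/(-10) = 7*(-1/10) = -7/10 ≈ -0.70000)
T(-4 - 1*(-2))*k = 24*(-7/10) = -84/5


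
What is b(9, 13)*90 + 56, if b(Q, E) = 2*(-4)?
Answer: -664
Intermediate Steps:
b(Q, E) = -8
b(9, 13)*90 + 56 = -8*90 + 56 = -720 + 56 = -664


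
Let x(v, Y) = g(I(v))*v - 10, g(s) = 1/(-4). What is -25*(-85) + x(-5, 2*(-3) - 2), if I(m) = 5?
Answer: 8465/4 ≈ 2116.3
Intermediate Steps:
g(s) = -¼
x(v, Y) = -10 - v/4 (x(v, Y) = -v/4 - 10 = -10 - v/4)
-25*(-85) + x(-5, 2*(-3) - 2) = -25*(-85) + (-10 - ¼*(-5)) = 2125 + (-10 + 5/4) = 2125 - 35/4 = 8465/4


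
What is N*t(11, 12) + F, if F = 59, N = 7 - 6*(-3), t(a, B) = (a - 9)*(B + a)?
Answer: 1209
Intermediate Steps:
t(a, B) = (-9 + a)*(B + a)
N = 25 (N = 7 + 18 = 25)
N*t(11, 12) + F = 25*(11² - 9*12 - 9*11 + 12*11) + 59 = 25*(121 - 108 - 99 + 132) + 59 = 25*46 + 59 = 1150 + 59 = 1209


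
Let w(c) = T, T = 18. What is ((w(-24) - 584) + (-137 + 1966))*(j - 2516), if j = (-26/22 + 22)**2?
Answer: -318269685/121 ≈ -2.6303e+6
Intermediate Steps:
w(c) = 18
j = 52441/121 (j = (-26*1/22 + 22)**2 = (-13/11 + 22)**2 = (229/11)**2 = 52441/121 ≈ 433.40)
((w(-24) - 584) + (-137 + 1966))*(j - 2516) = ((18 - 584) + (-137 + 1966))*(52441/121 - 2516) = (-566 + 1829)*(-251995/121) = 1263*(-251995/121) = -318269685/121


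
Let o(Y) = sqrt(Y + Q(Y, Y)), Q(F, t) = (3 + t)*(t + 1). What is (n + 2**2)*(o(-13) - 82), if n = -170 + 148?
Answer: 1476 - 18*sqrt(107) ≈ 1289.8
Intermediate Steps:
Q(F, t) = (1 + t)*(3 + t) (Q(F, t) = (3 + t)*(1 + t) = (1 + t)*(3 + t))
o(Y) = sqrt(3 + Y**2 + 5*Y) (o(Y) = sqrt(Y + (3 + Y**2 + 4*Y)) = sqrt(3 + Y**2 + 5*Y))
n = -22
(n + 2**2)*(o(-13) - 82) = (-22 + 2**2)*(sqrt(3 + (-13)**2 + 5*(-13)) - 82) = (-22 + 4)*(sqrt(3 + 169 - 65) - 82) = -18*(sqrt(107) - 82) = -18*(-82 + sqrt(107)) = 1476 - 18*sqrt(107)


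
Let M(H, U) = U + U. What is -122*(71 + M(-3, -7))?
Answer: -6954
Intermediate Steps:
M(H, U) = 2*U
-122*(71 + M(-3, -7)) = -122*(71 + 2*(-7)) = -122*(71 - 14) = -122*57 = -6954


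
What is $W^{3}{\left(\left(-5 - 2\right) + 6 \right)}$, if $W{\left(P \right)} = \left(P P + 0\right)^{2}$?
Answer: $1$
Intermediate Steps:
$W{\left(P \right)} = P^{4}$ ($W{\left(P \right)} = \left(P^{2} + 0\right)^{2} = \left(P^{2}\right)^{2} = P^{4}$)
$W^{3}{\left(\left(-5 - 2\right) + 6 \right)} = \left(\left(\left(-5 - 2\right) + 6\right)^{4}\right)^{3} = \left(\left(-7 + 6\right)^{4}\right)^{3} = \left(\left(-1\right)^{4}\right)^{3} = 1^{3} = 1$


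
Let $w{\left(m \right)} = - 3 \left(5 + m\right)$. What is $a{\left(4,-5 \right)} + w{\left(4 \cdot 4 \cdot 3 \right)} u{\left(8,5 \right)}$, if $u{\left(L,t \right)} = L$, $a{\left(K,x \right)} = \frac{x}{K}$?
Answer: $- \frac{5093}{4} \approx -1273.3$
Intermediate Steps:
$w{\left(m \right)} = -15 - 3 m$
$a{\left(4,-5 \right)} + w{\left(4 \cdot 4 \cdot 3 \right)} u{\left(8,5 \right)} = - \frac{5}{4} + \left(-15 - 3 \cdot 4 \cdot 4 \cdot 3\right) 8 = \left(-5\right) \frac{1}{4} + \left(-15 - 3 \cdot 16 \cdot 3\right) 8 = - \frac{5}{4} + \left(-15 - 144\right) 8 = - \frac{5}{4} - 1272 = - \frac{5093}{4}$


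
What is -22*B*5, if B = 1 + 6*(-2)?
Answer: 1210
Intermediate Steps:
B = -11 (B = 1 - 12 = -11)
-22*B*5 = -22*(-11)*5 = 242*5 = 1210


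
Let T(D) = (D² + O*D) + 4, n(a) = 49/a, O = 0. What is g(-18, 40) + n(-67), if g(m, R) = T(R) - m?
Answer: 108625/67 ≈ 1621.3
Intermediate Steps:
T(D) = 4 + D² (T(D) = (D² + 0*D) + 4 = (D² + 0) + 4 = D² + 4 = 4 + D²)
g(m, R) = 4 + R² - m (g(m, R) = (4 + R²) - m = 4 + R² - m)
g(-18, 40) + n(-67) = (4 + 40² - 1*(-18)) + 49/(-67) = (4 + 1600 + 18) + 49*(-1/67) = 1622 - 49/67 = 108625/67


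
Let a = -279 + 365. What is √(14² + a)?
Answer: √282 ≈ 16.793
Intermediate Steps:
a = 86
√(14² + a) = √(14² + 86) = √(196 + 86) = √282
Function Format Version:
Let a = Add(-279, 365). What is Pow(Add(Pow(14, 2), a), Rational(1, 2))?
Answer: Pow(282, Rational(1, 2)) ≈ 16.793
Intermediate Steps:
a = 86
Pow(Add(Pow(14, 2), a), Rational(1, 2)) = Pow(Add(Pow(14, 2), 86), Rational(1, 2)) = Pow(Add(196, 86), Rational(1, 2)) = Pow(282, Rational(1, 2))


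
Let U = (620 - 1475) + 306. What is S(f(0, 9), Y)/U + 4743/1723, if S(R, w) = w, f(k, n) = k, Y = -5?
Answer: 2612522/945927 ≈ 2.7619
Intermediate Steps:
U = -549 (U = -855 + 306 = -549)
S(f(0, 9), Y)/U + 4743/1723 = -5/(-549) + 4743/1723 = -5*(-1/549) + 4743*(1/1723) = 5/549 + 4743/1723 = 2612522/945927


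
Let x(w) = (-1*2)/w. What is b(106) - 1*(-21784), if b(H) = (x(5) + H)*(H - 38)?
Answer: 144824/5 ≈ 28965.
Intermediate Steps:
x(w) = -2/w
b(H) = (-38 + H)*(-⅖ + H) (b(H) = (-2/5 + H)*(H - 38) = (-2*⅕ + H)*(-38 + H) = (-⅖ + H)*(-38 + H) = (-38 + H)*(-⅖ + H))
b(106) - 1*(-21784) = (76/5 + 106² - 192/5*106) - 1*(-21784) = (76/5 + 11236 - 20352/5) + 21784 = 35904/5 + 21784 = 144824/5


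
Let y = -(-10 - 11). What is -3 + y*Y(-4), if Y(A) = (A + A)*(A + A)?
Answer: 1341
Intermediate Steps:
y = 21 (y = -1*(-21) = 21)
Y(A) = 4*A² (Y(A) = (2*A)*(2*A) = 4*A²)
-3 + y*Y(-4) = -3 + 21*(4*(-4)²) = -3 + 21*(4*16) = -3 + 21*64 = -3 + 1344 = 1341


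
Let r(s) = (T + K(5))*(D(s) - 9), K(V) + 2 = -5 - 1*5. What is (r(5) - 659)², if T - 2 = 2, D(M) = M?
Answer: 393129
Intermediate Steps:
T = 4 (T = 2 + 2 = 4)
K(V) = -12 (K(V) = -2 + (-5 - 1*5) = -2 + (-5 - 5) = -2 - 10 = -12)
r(s) = 72 - 8*s (r(s) = (4 - 12)*(s - 9) = -8*(-9 + s) = 72 - 8*s)
(r(5) - 659)² = ((72 - 8*5) - 659)² = ((72 - 40) - 659)² = (32 - 659)² = (-627)² = 393129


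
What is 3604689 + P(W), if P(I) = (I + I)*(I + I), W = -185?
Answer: 3741589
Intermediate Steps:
P(I) = 4*I² (P(I) = (2*I)*(2*I) = 4*I²)
3604689 + P(W) = 3604689 + 4*(-185)² = 3604689 + 4*34225 = 3604689 + 136900 = 3741589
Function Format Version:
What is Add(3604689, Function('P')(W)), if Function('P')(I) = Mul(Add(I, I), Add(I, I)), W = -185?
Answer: 3741589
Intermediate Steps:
Function('P')(I) = Mul(4, Pow(I, 2)) (Function('P')(I) = Mul(Mul(2, I), Mul(2, I)) = Mul(4, Pow(I, 2)))
Add(3604689, Function('P')(W)) = Add(3604689, Mul(4, Pow(-185, 2))) = Add(3604689, Mul(4, 34225)) = Add(3604689, 136900) = 3741589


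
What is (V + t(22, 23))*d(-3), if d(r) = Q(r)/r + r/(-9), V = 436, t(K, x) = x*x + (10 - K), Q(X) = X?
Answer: 3812/3 ≈ 1270.7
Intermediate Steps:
t(K, x) = 10 + x² - K (t(K, x) = x² + (10 - K) = 10 + x² - K)
d(r) = 1 - r/9 (d(r) = r/r + r/(-9) = 1 + r*(-⅑) = 1 - r/9)
(V + t(22, 23))*d(-3) = (436 + (10 + 23² - 1*22))*(1 - ⅑*(-3)) = (436 + (10 + 529 - 22))*(1 + ⅓) = (436 + 517)*(4/3) = 953*(4/3) = 3812/3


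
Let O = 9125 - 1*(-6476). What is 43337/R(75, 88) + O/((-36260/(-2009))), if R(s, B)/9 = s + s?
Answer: 89558473/99900 ≈ 896.48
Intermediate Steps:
R(s, B) = 18*s (R(s, B) = 9*(s + s) = 9*(2*s) = 18*s)
O = 15601 (O = 9125 + 6476 = 15601)
43337/R(75, 88) + O/((-36260/(-2009))) = 43337/((18*75)) + 15601/((-36260/(-2009))) = 43337/1350 + 15601/((-36260*(-1/2009))) = 43337*(1/1350) + 15601/(740/41) = 43337/1350 + 15601*(41/740) = 43337/1350 + 639641/740 = 89558473/99900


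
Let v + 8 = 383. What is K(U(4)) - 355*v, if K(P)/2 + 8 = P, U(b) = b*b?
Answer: -133109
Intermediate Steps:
U(b) = b**2
K(P) = -16 + 2*P
v = 375 (v = -8 + 383 = 375)
K(U(4)) - 355*v = (-16 + 2*4**2) - 355*375 = (-16 + 2*16) - 133125 = (-16 + 32) - 133125 = 16 - 133125 = -133109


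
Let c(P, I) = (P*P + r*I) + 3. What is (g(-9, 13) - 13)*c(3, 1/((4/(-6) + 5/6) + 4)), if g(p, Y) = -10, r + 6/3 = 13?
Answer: -8418/25 ≈ -336.72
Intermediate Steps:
r = 11 (r = -2 + 13 = 11)
c(P, I) = 3 + P² + 11*I (c(P, I) = (P*P + 11*I) + 3 = (P² + 11*I) + 3 = 3 + P² + 11*I)
(g(-9, 13) - 13)*c(3, 1/((4/(-6) + 5/6) + 4)) = (-10 - 13)*(3 + 3² + 11/((4/(-6) + 5/6) + 4)) = -23*(3 + 9 + 11/((4*(-⅙) + 5*(⅙)) + 4)) = -23*(3 + 9 + 11/((-⅔ + ⅚) + 4)) = -23*(3 + 9 + 11/(⅙ + 4)) = -23*(3 + 9 + 11/(25/6)) = -23*(3 + 9 + 11*(6/25)) = -23*(3 + 9 + 66/25) = -23*366/25 = -8418/25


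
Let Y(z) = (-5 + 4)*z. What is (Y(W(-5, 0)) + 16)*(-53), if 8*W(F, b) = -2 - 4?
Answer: -3551/4 ≈ -887.75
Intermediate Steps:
W(F, b) = -¾ (W(F, b) = (-2 - 4)/8 = (⅛)*(-6) = -¾)
Y(z) = -z
(Y(W(-5, 0)) + 16)*(-53) = (-1*(-¾) + 16)*(-53) = (¾ + 16)*(-53) = (67/4)*(-53) = -3551/4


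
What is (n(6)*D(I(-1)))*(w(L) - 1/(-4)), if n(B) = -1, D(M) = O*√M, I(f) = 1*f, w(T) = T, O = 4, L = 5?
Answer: -21*I ≈ -21.0*I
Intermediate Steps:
I(f) = f
D(M) = 4*√M
(n(6)*D(I(-1)))*(w(L) - 1/(-4)) = (-4*√(-1))*(5 - 1/(-4)) = (-4*I)*(5 - 1*(-¼)) = (-4*I)*(5 + ¼) = -4*I*(21/4) = -21*I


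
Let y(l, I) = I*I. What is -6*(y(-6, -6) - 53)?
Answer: 102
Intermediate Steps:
y(l, I) = I²
-6*(y(-6, -6) - 53) = -6*((-6)² - 53) = -6*(36 - 53) = -6*(-17) = 102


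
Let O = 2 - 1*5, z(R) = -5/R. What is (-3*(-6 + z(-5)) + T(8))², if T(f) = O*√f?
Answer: 297 - 180*√2 ≈ 42.442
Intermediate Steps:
O = -3 (O = 2 - 5 = -3)
T(f) = -3*√f
(-3*(-6 + z(-5)) + T(8))² = (-3*(-6 - 5/(-5)) - 6*√2)² = (-3*(-6 - 5*(-⅕)) - 6*√2)² = (-3*(-6 + 1) - 6*√2)² = (-3*(-5) - 6*√2)² = (15 - 6*√2)²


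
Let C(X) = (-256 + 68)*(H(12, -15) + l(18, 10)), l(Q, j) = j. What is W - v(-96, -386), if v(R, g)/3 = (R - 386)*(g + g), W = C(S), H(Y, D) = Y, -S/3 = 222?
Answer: -1120448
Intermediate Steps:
S = -666 (S = -3*222 = -666)
C(X) = -4136 (C(X) = (-256 + 68)*(12 + 10) = -188*22 = -4136)
W = -4136
v(R, g) = 6*g*(-386 + R) (v(R, g) = 3*((R - 386)*(g + g)) = 3*((-386 + R)*(2*g)) = 3*(2*g*(-386 + R)) = 6*g*(-386 + R))
W - v(-96, -386) = -4136 - 6*(-386)*(-386 - 96) = -4136 - 6*(-386)*(-482) = -4136 - 1*1116312 = -4136 - 1116312 = -1120448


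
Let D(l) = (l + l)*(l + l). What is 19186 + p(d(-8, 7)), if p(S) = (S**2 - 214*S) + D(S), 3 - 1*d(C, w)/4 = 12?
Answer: 33370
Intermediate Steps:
d(C, w) = -36 (d(C, w) = 12 - 4*12 = 12 - 48 = -36)
D(l) = 4*l**2 (D(l) = (2*l)*(2*l) = 4*l**2)
p(S) = -214*S + 5*S**2 (p(S) = (S**2 - 214*S) + 4*S**2 = -214*S + 5*S**2)
19186 + p(d(-8, 7)) = 19186 - 36*(-214 + 5*(-36)) = 19186 - 36*(-214 - 180) = 19186 - 36*(-394) = 19186 + 14184 = 33370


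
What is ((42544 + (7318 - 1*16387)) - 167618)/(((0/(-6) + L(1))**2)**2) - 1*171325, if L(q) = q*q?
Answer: -305468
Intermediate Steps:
L(q) = q**2
((42544 + (7318 - 1*16387)) - 167618)/(((0/(-6) + L(1))**2)**2) - 1*171325 = ((42544 + (7318 - 1*16387)) - 167618)/(((0/(-6) + 1**2)**2)**2) - 1*171325 = ((42544 + (7318 - 16387)) - 167618)/(((0*(-1/6) + 1)**2)**2) - 171325 = ((42544 - 9069) - 167618)/(((0 + 1)**2)**2) - 171325 = (33475 - 167618)/((1**2)**2) - 171325 = -134143/(1**2) - 171325 = -134143/1 - 171325 = -134143*1 - 171325 = -134143 - 171325 = -305468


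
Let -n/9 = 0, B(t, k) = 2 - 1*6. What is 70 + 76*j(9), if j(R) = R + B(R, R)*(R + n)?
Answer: -1982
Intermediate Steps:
B(t, k) = -4 (B(t, k) = 2 - 6 = -4)
n = 0 (n = -9*0 = 0)
j(R) = -3*R (j(R) = R - 4*(R + 0) = R - 4*R = -3*R)
70 + 76*j(9) = 70 + 76*(-3*9) = 70 + 76*(-27) = 70 - 2052 = -1982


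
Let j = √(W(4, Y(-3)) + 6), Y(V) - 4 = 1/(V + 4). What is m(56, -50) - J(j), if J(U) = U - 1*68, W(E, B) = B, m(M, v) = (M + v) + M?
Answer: 130 - √11 ≈ 126.68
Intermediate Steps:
Y(V) = 4 + 1/(4 + V) (Y(V) = 4 + 1/(V + 4) = 4 + 1/(4 + V))
m(M, v) = v + 2*M
j = √11 (j = √((17 + 4*(-3))/(4 - 3) + 6) = √((17 - 12)/1 + 6) = √(1*5 + 6) = √(5 + 6) = √11 ≈ 3.3166)
J(U) = -68 + U (J(U) = U - 68 = -68 + U)
m(56, -50) - J(j) = (-50 + 2*56) - (-68 + √11) = (-50 + 112) + (68 - √11) = 62 + (68 - √11) = 130 - √11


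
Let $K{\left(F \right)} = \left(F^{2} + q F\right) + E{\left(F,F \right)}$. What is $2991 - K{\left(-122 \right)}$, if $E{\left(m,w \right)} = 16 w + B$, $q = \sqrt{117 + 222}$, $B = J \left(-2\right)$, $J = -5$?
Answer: $-9951 + 122 \sqrt{339} \approx -7704.7$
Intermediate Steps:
$B = 10$ ($B = \left(-5\right) \left(-2\right) = 10$)
$q = \sqrt{339} \approx 18.412$
$E{\left(m,w \right)} = 10 + 16 w$ ($E{\left(m,w \right)} = 16 w + 10 = 10 + 16 w$)
$K{\left(F \right)} = 10 + F^{2} + 16 F + F \sqrt{339}$ ($K{\left(F \right)} = \left(F^{2} + \sqrt{339} F\right) + \left(10 + 16 F\right) = \left(F^{2} + F \sqrt{339}\right) + \left(10 + 16 F\right) = 10 + F^{2} + 16 F + F \sqrt{339}$)
$2991 - K{\left(-122 \right)} = 2991 - \left(10 + \left(-122\right)^{2} + 16 \left(-122\right) - 122 \sqrt{339}\right) = 2991 - \left(10 + 14884 - 1952 - 122 \sqrt{339}\right) = 2991 - \left(12942 - 122 \sqrt{339}\right) = -9951 + 122 \sqrt{339}$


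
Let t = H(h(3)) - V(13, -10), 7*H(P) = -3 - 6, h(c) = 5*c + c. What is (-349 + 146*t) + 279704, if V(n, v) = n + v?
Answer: 1951105/7 ≈ 2.7873e+5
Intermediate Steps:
h(c) = 6*c
H(P) = -9/7 (H(P) = (-3 - 6)/7 = (⅐)*(-9) = -9/7)
t = -30/7 (t = -9/7 - (13 - 10) = -9/7 - 1*3 = -9/7 - 3 = -30/7 ≈ -4.2857)
(-349 + 146*t) + 279704 = (-349 + 146*(-30/7)) + 279704 = (-349 - 4380/7) + 279704 = -6823/7 + 279704 = 1951105/7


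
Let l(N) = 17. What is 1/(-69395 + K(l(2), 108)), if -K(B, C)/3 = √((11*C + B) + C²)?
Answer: -69395/4815550204 + 3*√12869/4815550204 ≈ -1.4340e-5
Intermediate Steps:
K(B, C) = -3*√(B + C² + 11*C) (K(B, C) = -3*√((11*C + B) + C²) = -3*√((B + 11*C) + C²) = -3*√(B + C² + 11*C))
1/(-69395 + K(l(2), 108)) = 1/(-69395 - 3*√(17 + 108² + 11*108)) = 1/(-69395 - 3*√(17 + 11664 + 1188)) = 1/(-69395 - 3*√12869)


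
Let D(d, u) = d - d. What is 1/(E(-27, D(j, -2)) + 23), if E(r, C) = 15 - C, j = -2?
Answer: 1/38 ≈ 0.026316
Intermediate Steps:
D(d, u) = 0
1/(E(-27, D(j, -2)) + 23) = 1/((15 - 1*0) + 23) = 1/((15 + 0) + 23) = 1/(15 + 23) = 1/38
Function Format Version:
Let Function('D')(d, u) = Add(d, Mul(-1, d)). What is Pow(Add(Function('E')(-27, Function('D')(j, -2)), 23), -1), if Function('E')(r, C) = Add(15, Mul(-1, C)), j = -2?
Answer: Rational(1, 38) ≈ 0.026316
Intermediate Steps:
Function('D')(d, u) = 0
Pow(Add(Function('E')(-27, Function('D')(j, -2)), 23), -1) = Pow(Add(Add(15, Mul(-1, 0)), 23), -1) = Pow(Add(Add(15, 0), 23), -1) = Pow(Add(15, 23), -1) = Pow(38, -1) = Rational(1, 38)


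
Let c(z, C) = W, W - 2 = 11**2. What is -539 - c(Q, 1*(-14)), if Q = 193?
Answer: -662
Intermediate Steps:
W = 123 (W = 2 + 11**2 = 2 + 121 = 123)
c(z, C) = 123
-539 - c(Q, 1*(-14)) = -539 - 1*123 = -539 - 123 = -662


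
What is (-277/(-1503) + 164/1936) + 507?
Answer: 369013855/727452 ≈ 507.27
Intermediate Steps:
(-277/(-1503) + 164/1936) + 507 = (-277*(-1/1503) + 164*(1/1936)) + 507 = (277/1503 + 41/484) + 507 = 195691/727452 + 507 = 369013855/727452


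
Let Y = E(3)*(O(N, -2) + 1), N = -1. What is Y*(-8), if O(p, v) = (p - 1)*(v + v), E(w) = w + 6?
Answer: -648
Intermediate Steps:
E(w) = 6 + w
O(p, v) = 2*v*(-1 + p) (O(p, v) = (-1 + p)*(2*v) = 2*v*(-1 + p))
Y = 81 (Y = (6 + 3)*(2*(-2)*(-1 - 1) + 1) = 9*(2*(-2)*(-2) + 1) = 9*(8 + 1) = 9*9 = 81)
Y*(-8) = 81*(-8) = -648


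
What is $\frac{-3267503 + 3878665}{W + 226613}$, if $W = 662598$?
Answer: $\frac{611162}{889211} \approx 0.68731$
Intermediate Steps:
$\frac{-3267503 + 3878665}{W + 226613} = \frac{-3267503 + 3878665}{662598 + 226613} = \frac{611162}{889211}$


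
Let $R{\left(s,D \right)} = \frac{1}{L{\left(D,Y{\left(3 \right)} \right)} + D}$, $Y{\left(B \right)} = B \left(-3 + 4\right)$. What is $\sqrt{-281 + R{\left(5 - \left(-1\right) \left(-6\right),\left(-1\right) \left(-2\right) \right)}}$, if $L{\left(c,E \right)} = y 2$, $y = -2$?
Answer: $\frac{i \sqrt{1126}}{2} \approx 16.778 i$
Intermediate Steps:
$Y{\left(B \right)} = B$ ($Y{\left(B \right)} = B 1 = B$)
$L{\left(c,E \right)} = -4$ ($L{\left(c,E \right)} = \left(-2\right) 2 = -4$)
$R{\left(s,D \right)} = \frac{1}{-4 + D}$
$\sqrt{-281 + R{\left(5 - \left(-1\right) \left(-6\right),\left(-1\right) \left(-2\right) \right)}} = \sqrt{-281 + \frac{1}{-4 - -2}} = \sqrt{-281 + \frac{1}{-4 + 2}} = \sqrt{-281 + \frac{1}{-2}} = \sqrt{-281 - \frac{1}{2}} = \sqrt{- \frac{563}{2}} = \frac{i \sqrt{1126}}{2}$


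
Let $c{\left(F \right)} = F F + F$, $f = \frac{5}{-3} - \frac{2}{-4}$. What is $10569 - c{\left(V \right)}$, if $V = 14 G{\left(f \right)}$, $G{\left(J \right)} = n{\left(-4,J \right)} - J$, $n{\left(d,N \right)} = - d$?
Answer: $\frac{47381}{9} \approx 5264.6$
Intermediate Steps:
$f = - \frac{7}{6}$ ($f = 5 \left(- \frac{1}{3}\right) - - \frac{1}{2} = - \frac{5}{3} + \frac{1}{2} = - \frac{7}{6} \approx -1.1667$)
$G{\left(J \right)} = 4 - J$ ($G{\left(J \right)} = \left(-1\right) \left(-4\right) - J = 4 - J$)
$V = \frac{217}{3}$ ($V = 14 \left(4 - - \frac{7}{6}\right) = 14 \left(4 + \frac{7}{6}\right) = 14 \cdot \frac{31}{6} = \frac{217}{3} \approx 72.333$)
$c{\left(F \right)} = F + F^{2}$ ($c{\left(F \right)} = F^{2} + F = F + F^{2}$)
$10569 - c{\left(V \right)} = 10569 - \frac{217 \left(1 + \frac{217}{3}\right)}{3} = 10569 - \frac{217}{3} \cdot \frac{220}{3} = 10569 - \frac{47740}{9} = \frac{47381}{9}$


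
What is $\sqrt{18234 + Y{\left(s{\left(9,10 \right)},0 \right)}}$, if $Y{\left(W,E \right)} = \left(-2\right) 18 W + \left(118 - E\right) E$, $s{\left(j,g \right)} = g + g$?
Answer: $3 \sqrt{1946} \approx 132.34$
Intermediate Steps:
$s{\left(j,g \right)} = 2 g$
$Y{\left(W,E \right)} = - 36 W + E \left(118 - E\right)$
$\sqrt{18234 + Y{\left(s{\left(9,10 \right)},0 \right)}} = \sqrt{18234 - 36 \cdot 2 \cdot 10} = \sqrt{18234 - 720} = \sqrt{17514} = 3 \sqrt{1946}$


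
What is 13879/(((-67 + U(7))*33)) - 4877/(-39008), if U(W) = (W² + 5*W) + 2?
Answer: 544449911/24458016 ≈ 22.261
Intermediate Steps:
U(W) = 2 + W² + 5*W
13879/(((-67 + U(7))*33)) - 4877/(-39008) = 13879/(((-67 + (2 + 7² + 5*7))*33)) - 4877/(-39008) = 13879/(((-67 + (2 + 49 + 35))*33)) - 4877*(-1/39008) = 13879/(((-67 + 86)*33)) + 4877/39008 = 13879/((19*33)) + 4877/39008 = 13879/627 + 4877/39008 = 544449911/24458016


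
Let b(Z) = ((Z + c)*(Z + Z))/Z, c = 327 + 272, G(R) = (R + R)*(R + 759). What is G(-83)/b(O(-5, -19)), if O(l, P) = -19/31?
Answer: -869674/9275 ≈ -93.765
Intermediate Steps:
G(R) = 2*R*(759 + R) (G(R) = (2*R)*(759 + R) = 2*R*(759 + R))
c = 599
O(l, P) = -19/31 (O(l, P) = -19*1/31 = -19/31)
b(Z) = 1198 + 2*Z (b(Z) = ((Z + 599)*(Z + Z))/Z = ((599 + Z)*(2*Z))/Z = (2*Z*(599 + Z))/Z = 1198 + 2*Z)
G(-83)/b(O(-5, -19)) = (2*(-83)*(759 - 83))/(1198 + 2*(-19/31)) = (2*(-83)*676)/(1198 - 38/31) = -112216/37100/31 = -112216*31/37100 = -869674/9275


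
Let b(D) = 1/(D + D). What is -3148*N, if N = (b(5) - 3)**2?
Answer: -661867/25 ≈ -26475.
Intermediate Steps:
b(D) = 1/(2*D)
N = 841/100 (N = ((1/2)/5 - 3)**2 = ((1/2)*(1/5) - 3)**2 = (1/10 - 3)**2 = (-29/10)**2 = 841/100 ≈ 8.4100)
-3148*N = -3148*841/100 = -661867/25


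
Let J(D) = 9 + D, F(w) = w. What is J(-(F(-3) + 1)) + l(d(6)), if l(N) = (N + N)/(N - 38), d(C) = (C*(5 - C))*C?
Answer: 443/37 ≈ 11.973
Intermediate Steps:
d(C) = C²*(5 - C)
l(N) = 2*N/(-38 + N) (l(N) = (2*N)/(-38 + N) = 2*N/(-38 + N))
J(-(F(-3) + 1)) + l(d(6)) = (9 - (-3 + 1)) + 2*(6²*(5 - 1*6))/(-38 + 6²*(5 - 1*6)) = (9 - 1*(-2)) + 2*(36*(5 - 6))/(-38 + 36*(5 - 6)) = (9 + 2) + 2*(36*(-1))/(-38 + 36*(-1)) = 11 + 2*(-36)/(-38 - 36) = 11 + 2*(-36)/(-74) = 11 + 2*(-36)*(-1/74) = 11 + 36/37 = 443/37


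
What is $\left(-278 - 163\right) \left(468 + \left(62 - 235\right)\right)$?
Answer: $-130095$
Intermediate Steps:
$\left(-278 - 163\right) \left(468 + \left(62 - 235\right)\right) = - 441 \left(468 - 173\right) = \left(-441\right) 295 = -130095$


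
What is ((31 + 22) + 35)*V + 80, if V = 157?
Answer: 13896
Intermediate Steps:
((31 + 22) + 35)*V + 80 = ((31 + 22) + 35)*157 + 80 = (53 + 35)*157 + 80 = 88*157 + 80 = 13816 + 80 = 13896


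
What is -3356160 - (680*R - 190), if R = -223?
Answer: -3204330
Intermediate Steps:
-3356160 - (680*R - 190) = -3356160 - (680*(-223) - 190) = -3356160 - (-151640 - 190) = -3356160 - 1*(-151830) = -3356160 + 151830 = -3204330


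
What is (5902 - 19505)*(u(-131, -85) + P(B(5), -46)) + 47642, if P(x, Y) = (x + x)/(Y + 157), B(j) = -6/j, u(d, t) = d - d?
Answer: 8868182/185 ≈ 47936.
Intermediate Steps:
u(d, t) = 0
P(x, Y) = 2*x/(157 + Y) (P(x, Y) = (2*x)/(157 + Y) = 2*x/(157 + Y))
(5902 - 19505)*(u(-131, -85) + P(B(5), -46)) + 47642 = (5902 - 19505)*(0 + 2*(-6/5)/(157 - 46)) + 47642 = -13603*(0 + 2*(-6*⅕)/111) + 47642 = -13603*(0 + 2*(-6/5)*(1/111)) + 47642 = -13603*(0 - 4/185) + 47642 = -13603*(-4/185) + 47642 = 54412/185 + 47642 = 8868182/185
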